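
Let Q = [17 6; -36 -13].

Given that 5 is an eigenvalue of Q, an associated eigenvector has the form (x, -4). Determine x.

We need (Q - 5I)v = 0.
Q - 5I = [[12, 6], [-36, -18]].
Row 1: (12)·x + (6)·-4 = 0
Row 2: (-36)·x + (-18)·-4 = 0
Solving gives x = 2.
Check: Q·(2, -4) = (10, -20) = 5·(2, -4).

2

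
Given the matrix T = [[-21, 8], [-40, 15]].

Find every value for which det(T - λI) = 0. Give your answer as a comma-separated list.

det(T - λI) = (-21 - λ)(15 - λ) - (8)·(-40) = λ^2 + 6λ + 5.
This factors as (λ + 5)·(λ + 1) = 0.
Eigenvalues: -5, -1.

-5, -1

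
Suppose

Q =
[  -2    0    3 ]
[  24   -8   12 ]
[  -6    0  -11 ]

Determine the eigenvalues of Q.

-8, -8, -5

The characteristic polynomial is p(t) = det(tI - Q).
Expanding the 3×3 determinant: p(t) = t^3 + 21t^2 + 144t + 320.
Rational-root test: t = -5 gives p(-5) = 0.
Dividing by (t + 5) leaves t^2 + 16t + 64.
The quadratic factor is (t + 8)^2.
Eigenvalues: -8, -8, -5.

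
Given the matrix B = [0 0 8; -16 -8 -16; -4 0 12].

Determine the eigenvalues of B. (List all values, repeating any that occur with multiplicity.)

-8, 4, 8

Compute the characteristic polynomial p(lambda) = det(lambda·I - B).
Expanding the 3×3 determinant: p(lambda) = lambda^3 - 4·lambda^2 - 64·lambda + 256.
Since p(4) = 0, lambda = 4 is a root.
Factor out (lambda - 4): p(lambda) = (lambda - 4)·(lambda^2 - 64).
The quadratic factors as (lambda + 8)·(lambda - 8).
Eigenvalues: -8, 4, 8.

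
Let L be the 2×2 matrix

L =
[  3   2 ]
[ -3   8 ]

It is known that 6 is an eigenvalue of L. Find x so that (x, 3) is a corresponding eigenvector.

2

We need (L - 6I)v = 0.
L - 6I = [[-3, 2], [-3, 2]].
Row 1: (-3)·x + (2)·3 = 0
Row 2: (-3)·x + (2)·3 = 0
Solving gives x = 2.
Check: L·(2, 3) = (12, 18) = 6·(2, 3).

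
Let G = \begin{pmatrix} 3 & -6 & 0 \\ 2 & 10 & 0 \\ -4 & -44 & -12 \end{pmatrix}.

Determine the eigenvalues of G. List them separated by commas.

-12, 6, 7

Set up det(lambda·I - G) = 0.
Cofactor expansion gives p(lambda) = lambda^3 - lambda^2 - 114·lambda + 504.
Try lambda = 7: p(7) = 0, so 7 is a root.
Dividing by (lambda - 7) leaves lambda^2 + 6·lambda - 72.
The quadratic factors as (lambda + 12)·(lambda - 6).
Eigenvalues: -12, 6, 7.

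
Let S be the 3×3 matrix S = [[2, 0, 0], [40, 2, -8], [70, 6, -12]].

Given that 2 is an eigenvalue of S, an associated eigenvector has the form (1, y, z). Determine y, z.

We need (S - 2I)v = 0.
S - 2I = [[0, 0, 0], [40, 0, -8], [70, 6, -14]].
Row 1: (0)·1 + (0)·y + (0)·z = 0
Row 2: (40)·1 + (0)·y + (-8)·z = 0
Row 3: (70)·1 + (6)·y + (-14)·z = 0
Solving gives y = 0, z = 5.
Check: S·(1, 0, 5) = (2, 0, 10) = 2·(1, 0, 5).

0, 5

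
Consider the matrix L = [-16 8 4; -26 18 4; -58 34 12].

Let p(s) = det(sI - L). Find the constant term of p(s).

0

p(s) = s^3 - 14s^2 + 40s.
The constant term is 0.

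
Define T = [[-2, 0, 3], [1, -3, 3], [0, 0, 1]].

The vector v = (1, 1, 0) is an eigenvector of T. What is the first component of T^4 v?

16

First find the eigenvalue: Tv = (-2, -2, 0) = -2·(1, 1, 0), so λ = -2.
Then T^4 v = λ^4·v = (-2)^4·(1, 1, 0) = 16·(1, 1, 0) = (16, 16, 0).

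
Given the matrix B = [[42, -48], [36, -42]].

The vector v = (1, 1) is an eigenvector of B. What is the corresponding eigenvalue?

Compute Bv: B·(1, 1) = (-6, -6).
Since Bv = λv, compare component 1: -6 = λ·1, so λ = -6.

-6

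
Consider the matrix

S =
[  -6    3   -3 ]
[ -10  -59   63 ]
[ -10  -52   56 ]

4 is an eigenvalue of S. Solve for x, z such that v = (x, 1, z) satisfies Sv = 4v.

We need (S - 4I)v = 0.
S - 4I = [[-10, 3, -3], [-10, -63, 63], [-10, -52, 52]].
Row 1: (-10)·x + (3)·1 + (-3)·z = 0
Row 2: (-10)·x + (-63)·1 + (63)·z = 0
Row 3: (-10)·x + (-52)·1 + (52)·z = 0
Solving gives x = 0, z = 1.
Check: S·(0, 1, 1) = (0, 4, 4) = 4·(0, 1, 1).

0, 1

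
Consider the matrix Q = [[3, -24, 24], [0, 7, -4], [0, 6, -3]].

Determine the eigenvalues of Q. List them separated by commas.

Set up det(λI - Q) = 0.
Expanding the 3×3 determinant: p(λ) = λ^3 - 7λ^2 + 15λ - 9.
Since p(1) = 0, λ = 1 is a root.
Factor out (λ - 1): p(λ) = (λ - 1)·(λ^2 - 6λ + 9).
The quadratic factor is (λ - 3)^2.
Eigenvalues: 1, 3, 3.

1, 3, 3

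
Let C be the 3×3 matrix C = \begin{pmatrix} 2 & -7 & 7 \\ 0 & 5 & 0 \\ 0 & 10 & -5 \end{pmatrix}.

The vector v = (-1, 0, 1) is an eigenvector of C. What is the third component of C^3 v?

-125

First find the eigenvalue: Cv = (5, 0, -5) = -5·(-1, 0, 1), so λ = -5.
Then C^3 v = λ^3·v = (-5)^3·(-1, 0, 1) = -125·(-1, 0, 1) = (125, 0, -125).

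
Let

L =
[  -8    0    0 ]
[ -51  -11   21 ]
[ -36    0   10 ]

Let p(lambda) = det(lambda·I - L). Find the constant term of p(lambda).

p(lambda) = lambda^3 + 9·lambda^2 - 102·lambda - 880.
The constant term is -880.

-880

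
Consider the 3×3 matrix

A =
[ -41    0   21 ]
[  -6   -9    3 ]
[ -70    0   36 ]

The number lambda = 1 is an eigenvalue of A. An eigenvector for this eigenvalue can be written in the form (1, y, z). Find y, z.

0, 2

We need (A - 1I)v = 0.
A - 1I = [[-42, 0, 21], [-6, -10, 3], [-70, 0, 35]].
Row 1: (-42)·1 + (0)·y + (21)·z = 0
Row 2: (-6)·1 + (-10)·y + (3)·z = 0
Row 3: (-70)·1 + (0)·y + (35)·z = 0
Solving gives y = 0, z = 2.
Check: A·(1, 0, 2) = (1, 0, 2) = 1·(1, 0, 2).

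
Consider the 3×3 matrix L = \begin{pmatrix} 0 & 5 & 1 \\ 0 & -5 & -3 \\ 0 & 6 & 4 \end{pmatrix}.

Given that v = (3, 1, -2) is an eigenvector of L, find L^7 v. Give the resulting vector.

First find the eigenvalue: Lv = (3, 1, -2) = 1·(3, 1, -2), so λ = 1.
Then L^7 v = λ^7·v = 1^7·(3, 1, -2) = 1·(3, 1, -2) = (3, 1, -2).

(3, 1, -2)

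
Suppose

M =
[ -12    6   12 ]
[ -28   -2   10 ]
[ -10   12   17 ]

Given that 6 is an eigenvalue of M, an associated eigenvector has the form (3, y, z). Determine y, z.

-3, 6

We need (M - 6I)v = 0.
M - 6I = [[-18, 6, 12], [-28, -8, 10], [-10, 12, 11]].
Row 1: (-18)·3 + (6)·y + (12)·z = 0
Row 2: (-28)·3 + (-8)·y + (10)·z = 0
Row 3: (-10)·3 + (12)·y + (11)·z = 0
Solving gives y = -3, z = 6.
Check: M·(3, -3, 6) = (18, -18, 36) = 6·(3, -3, 6).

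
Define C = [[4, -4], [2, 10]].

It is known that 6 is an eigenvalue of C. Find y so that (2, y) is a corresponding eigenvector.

-1

We need (C - 6I)v = 0.
C - 6I = [[-2, -4], [2, 4]].
Row 1: (-2)·2 + (-4)·y = 0
Row 2: (2)·2 + (4)·y = 0
Solving gives y = -1.
Check: C·(2, -1) = (12, -6) = 6·(2, -1).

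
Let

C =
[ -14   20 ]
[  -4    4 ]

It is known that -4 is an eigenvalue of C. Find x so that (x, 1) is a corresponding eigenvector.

2

We need (C + 4I)v = 0.
C + 4I = [[-10, 20], [-4, 8]].
Row 1: (-10)·x + (20)·1 = 0
Row 2: (-4)·x + (8)·1 = 0
Solving gives x = 2.
Check: C·(2, 1) = (-8, -4) = -4·(2, 1).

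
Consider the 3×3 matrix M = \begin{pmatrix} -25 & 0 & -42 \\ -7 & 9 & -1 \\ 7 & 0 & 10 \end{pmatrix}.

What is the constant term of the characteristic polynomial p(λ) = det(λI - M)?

p(0) = det(0·I − M) = det(−M) = (−1)^3·det(M).
det(M) = 396, so p(0) = -396.

-396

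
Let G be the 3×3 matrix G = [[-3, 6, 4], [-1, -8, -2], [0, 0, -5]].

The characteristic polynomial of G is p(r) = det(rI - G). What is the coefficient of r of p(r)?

85

p(r) = r^3 + 16r^2 + 85r + 150.
The coefficient of r is 85.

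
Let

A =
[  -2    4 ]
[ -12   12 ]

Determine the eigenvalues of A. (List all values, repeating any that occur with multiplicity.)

4, 6

det(A - μI) = (-2 - μ)(12 - μ) - (4)·(-12) = μ^2 - 10μ + 24.
This factors as (μ - 4)·(μ - 6) = 0.
Eigenvalues: 4, 6.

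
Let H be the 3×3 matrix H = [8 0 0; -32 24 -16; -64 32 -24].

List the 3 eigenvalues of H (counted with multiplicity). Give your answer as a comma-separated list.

-8, 8, 8

The characteristic polynomial is p(λ) = det(λI - H).
Expanding along the first row, p(λ) = λ^3 - 8λ^2 - 64λ + 512.
Rational-root test: λ = 8 gives p(8) = 0.
Factor out (λ - 8): p(λ) = (λ - 8)·(λ^2 - 64).
The quadratic factors as (λ + 8)·(λ - 8).
Eigenvalues: -8, 8, 8.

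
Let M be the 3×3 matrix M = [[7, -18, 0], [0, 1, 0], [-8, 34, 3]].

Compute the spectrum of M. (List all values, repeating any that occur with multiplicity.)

The characteristic polynomial is p(r) = det(rI - M).
Expanding along the first row, p(r) = r^3 - 11r^2 + 31r - 21.
Since p(3) = 0, r = 3 is a root.
Factor out (r - 3): p(r) = (r - 3)·(r^2 - 8r + 7).
The quadratic factors as (r - 1)·(r - 7).
Eigenvalues: 1, 3, 7.

1, 3, 7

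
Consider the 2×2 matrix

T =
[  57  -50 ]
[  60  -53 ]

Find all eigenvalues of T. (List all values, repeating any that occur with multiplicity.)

-3, 7

det(T - λI) = (57 - λ)(-53 - λ) - (-50)·(60) = λ^2 - 4λ - 21.
This factors as (λ + 3)·(λ - 7) = 0.
Eigenvalues: -3, 7.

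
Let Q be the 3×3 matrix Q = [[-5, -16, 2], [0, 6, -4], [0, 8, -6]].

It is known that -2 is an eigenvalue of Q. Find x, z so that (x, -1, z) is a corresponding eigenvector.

4, -2

We need (Q + 2I)v = 0.
Q + 2I = [[-3, -16, 2], [0, 8, -4], [0, 8, -4]].
Row 1: (-3)·x + (-16)·-1 + (2)·z = 0
Row 2: (0)·x + (8)·-1 + (-4)·z = 0
Row 3: (0)·x + (8)·-1 + (-4)·z = 0
Solving gives x = 4, z = -2.
Check: Q·(4, -1, -2) = (-8, 2, 4) = -2·(4, -1, -2).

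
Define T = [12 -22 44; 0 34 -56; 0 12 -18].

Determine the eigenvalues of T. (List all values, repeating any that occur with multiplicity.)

6, 10, 12

The characteristic polynomial is p(lambda) = det(lambda·I - T).
Expanding along the first row, p(lambda) = lambda^3 - 28·lambda^2 + 252·lambda - 720.
Try lambda = 12: p(12) = 0, so 12 is a root.
Factor out (lambda - 12): p(lambda) = (lambda - 12)·(lambda^2 - 16·lambda + 60).
The quadratic factors as (lambda - 6)·(lambda - 10).
Eigenvalues: 6, 10, 12.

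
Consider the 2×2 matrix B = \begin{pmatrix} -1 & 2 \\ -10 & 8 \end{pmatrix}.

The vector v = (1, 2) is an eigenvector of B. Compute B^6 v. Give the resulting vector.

First find the eigenvalue: Bv = (3, 6) = 3·(1, 2), so λ = 3.
Then B^6 v = λ^6·v = 3^6·(1, 2) = 729·(1, 2) = (729, 1458).

(729, 1458)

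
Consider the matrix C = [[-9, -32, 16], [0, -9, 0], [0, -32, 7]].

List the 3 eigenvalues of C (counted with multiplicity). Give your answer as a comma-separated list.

-9, -9, 7

Compute the characteristic polynomial p(λ) = det(λI - C).
Cofactor expansion gives p(λ) = λ^3 + 11λ^2 - 45λ - 567.
Try λ = 7: p(7) = 0, so 7 is a root.
Dividing by (λ - 7) leaves λ^2 + 18λ + 81.
The quadratic factor is (λ + 9)^2.
Eigenvalues: -9, -9, 7.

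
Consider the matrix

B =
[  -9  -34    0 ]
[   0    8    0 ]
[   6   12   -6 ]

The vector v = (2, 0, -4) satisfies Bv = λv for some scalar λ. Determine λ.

-9

Compute Bv: B·(2, 0, -4) = (-18, 0, 36).
Since Bv = λv, compare component 1: -18 = λ·2, so λ = -9.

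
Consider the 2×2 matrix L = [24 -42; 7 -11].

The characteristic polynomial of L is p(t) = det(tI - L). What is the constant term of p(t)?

30

p(t) = t^2 - 13t + 30.
The constant term is 30.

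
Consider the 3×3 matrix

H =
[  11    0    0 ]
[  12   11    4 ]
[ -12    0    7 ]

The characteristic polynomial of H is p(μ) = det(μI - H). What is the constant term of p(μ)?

p(μ) = μ^3 - 29μ^2 + 275μ - 847.
The constant term is -847.

-847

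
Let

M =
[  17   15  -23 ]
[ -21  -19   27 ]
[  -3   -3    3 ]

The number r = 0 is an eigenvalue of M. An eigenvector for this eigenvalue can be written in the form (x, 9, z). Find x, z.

We need (M)v = 0.
M = [[17, 15, -23], [-21, -19, 27], [-3, -3, 3]].
Row 1: (17)·x + (15)·9 + (-23)·z = 0
Row 2: (-21)·x + (-19)·9 + (27)·z = 0
Row 3: (-3)·x + (-3)·9 + (3)·z = 0
Solving gives x = -12, z = -3.
Check: M·(-12, 9, -3) = (0, 0, 0) = 0·(-12, 9, -3).

-12, -3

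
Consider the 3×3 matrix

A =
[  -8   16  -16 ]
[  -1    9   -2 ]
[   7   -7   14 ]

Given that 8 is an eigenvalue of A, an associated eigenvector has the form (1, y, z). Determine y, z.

We need (A - 8I)v = 0.
A - 8I = [[-16, 16, -16], [-1, 1, -2], [7, -7, 6]].
Row 1: (-16)·1 + (16)·y + (-16)·z = 0
Row 2: (-1)·1 + (1)·y + (-2)·z = 0
Row 3: (7)·1 + (-7)·y + (6)·z = 0
Solving gives y = 1, z = 0.
Check: A·(1, 1, 0) = (8, 8, 0) = 8·(1, 1, 0).

1, 0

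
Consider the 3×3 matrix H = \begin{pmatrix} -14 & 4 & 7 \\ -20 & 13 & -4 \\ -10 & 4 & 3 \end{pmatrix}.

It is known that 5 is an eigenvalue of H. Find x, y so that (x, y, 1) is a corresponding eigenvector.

We need (H - 5I)v = 0.
H - 5I = [[-19, 4, 7], [-20, 8, -4], [-10, 4, -2]].
Row 1: (-19)·x + (4)·y + (7)·1 = 0
Row 2: (-20)·x + (8)·y + (-4)·1 = 0
Row 3: (-10)·x + (4)·y + (-2)·1 = 0
Solving gives x = 1, y = 3.
Check: H·(1, 3, 1) = (5, 15, 5) = 5·(1, 3, 1).

1, 3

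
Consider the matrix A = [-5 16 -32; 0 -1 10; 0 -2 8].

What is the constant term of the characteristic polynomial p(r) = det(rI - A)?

p(0) = det(0·I − A) = det(−A) = (−1)^3·det(A).
det(A) = -60, so p(0) = 60.

60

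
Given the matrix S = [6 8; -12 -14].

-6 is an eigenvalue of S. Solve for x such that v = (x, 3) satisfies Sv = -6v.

-2

We need (S + 6I)v = 0.
S + 6I = [[12, 8], [-12, -8]].
Row 1: (12)·x + (8)·3 = 0
Row 2: (-12)·x + (-8)·3 = 0
Solving gives x = -2.
Check: S·(-2, 3) = (12, -18) = -6·(-2, 3).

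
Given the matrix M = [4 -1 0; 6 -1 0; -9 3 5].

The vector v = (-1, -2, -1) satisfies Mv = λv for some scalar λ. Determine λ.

Compute Mv: M·(-1, -2, -1) = (-2, -4, -2).
Since Mv = λv, compare component 1: -2 = λ·-1, so λ = 2.

2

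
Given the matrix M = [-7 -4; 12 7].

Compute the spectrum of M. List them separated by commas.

-1, 1

det(M - lambda·I) = (-7 - lambda)(7 - lambda) - (-4)·(12) = lambda^2 - 1.
This factors as (lambda + 1)·(lambda - 1) = 0.
Eigenvalues: -1, 1.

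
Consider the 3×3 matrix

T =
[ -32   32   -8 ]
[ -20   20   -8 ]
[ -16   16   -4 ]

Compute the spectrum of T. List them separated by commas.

-12, -4, 0

Set up det(tI - T) = 0.
Expanding the 3×3 determinant: p(t) = t^3 + 16t^2 + 48t.
Rational-root test: t = -4 gives p(-4) = 0.
Factor out (t + 4): p(t) = (t + 4)·(t^2 + 12t).
The quadratic factors as (t + 12)·t.
Eigenvalues: -12, -4, 0.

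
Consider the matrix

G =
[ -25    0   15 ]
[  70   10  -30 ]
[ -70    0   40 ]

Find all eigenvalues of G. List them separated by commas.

5, 10, 10

Compute the characteristic polynomial p(λ) = det(λI - G).
Cofactor expansion gives p(λ) = λ^3 - 25λ^2 + 200λ - 500.
Rational-root test: λ = 5 gives p(5) = 0.
Factor out (λ - 5): p(λ) = (λ - 5)·(λ^2 - 20λ + 100).
The quadratic factor is (λ - 10)^2.
Eigenvalues: 5, 10, 10.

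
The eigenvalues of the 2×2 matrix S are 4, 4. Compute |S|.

16

det(S) is the product of the eigenvalues: (4) · (4) = 16.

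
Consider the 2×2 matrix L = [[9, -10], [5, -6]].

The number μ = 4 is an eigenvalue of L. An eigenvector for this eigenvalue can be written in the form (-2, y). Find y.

-1

We need (L - 4I)v = 0.
L - 4I = [[5, -10], [5, -10]].
Row 1: (5)·-2 + (-10)·y = 0
Row 2: (5)·-2 + (-10)·y = 0
Solving gives y = -1.
Check: L·(-2, -1) = (-8, -4) = 4·(-2, -1).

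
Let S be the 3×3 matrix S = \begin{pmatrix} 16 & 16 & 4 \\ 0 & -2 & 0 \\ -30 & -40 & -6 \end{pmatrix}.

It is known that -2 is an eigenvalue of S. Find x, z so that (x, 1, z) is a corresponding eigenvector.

We need (S + 2I)v = 0.
S + 2I = [[18, 16, 4], [0, 0, 0], [-30, -40, -4]].
Row 1: (18)·x + (16)·1 + (4)·z = 0
Row 2: (0)·x + (0)·1 + (0)·z = 0
Row 3: (-30)·x + (-40)·1 + (-4)·z = 0
Solving gives x = -2, z = 5.
Check: S·(-2, 1, 5) = (4, -2, -10) = -2·(-2, 1, 5).

-2, 5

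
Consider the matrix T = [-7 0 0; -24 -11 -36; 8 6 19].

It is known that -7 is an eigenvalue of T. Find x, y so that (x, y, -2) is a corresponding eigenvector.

We need (T + 7I)v = 0.
T + 7I = [[0, 0, 0], [-24, -4, -36], [8, 6, 26]].
Row 1: (0)·x + (0)·y + (0)·-2 = 0
Row 2: (-24)·x + (-4)·y + (-36)·-2 = 0
Row 3: (8)·x + (6)·y + (26)·-2 = 0
Solving gives x = 2, y = 6.
Check: T·(2, 6, -2) = (-14, -42, 14) = -7·(2, 6, -2).

2, 6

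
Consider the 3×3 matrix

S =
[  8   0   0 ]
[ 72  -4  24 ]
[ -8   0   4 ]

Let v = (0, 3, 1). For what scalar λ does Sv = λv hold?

Compute Sv: S·(0, 3, 1) = (0, 12, 4).
Since Sv = λv, compare component 2: 12 = λ·3, so λ = 4.

4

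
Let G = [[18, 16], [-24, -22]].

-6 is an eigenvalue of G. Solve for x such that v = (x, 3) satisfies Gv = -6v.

We need (G + 6I)v = 0.
G + 6I = [[24, 16], [-24, -16]].
Row 1: (24)·x + (16)·3 = 0
Row 2: (-24)·x + (-16)·3 = 0
Solving gives x = -2.
Check: G·(-2, 3) = (12, -18) = -6·(-2, 3).

-2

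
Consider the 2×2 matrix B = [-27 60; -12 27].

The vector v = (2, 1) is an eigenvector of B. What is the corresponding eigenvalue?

Compute Bv: B·(2, 1) = (6, 3).
Since Bv = λv, compare component 1: 6 = λ·2, so λ = 3.

3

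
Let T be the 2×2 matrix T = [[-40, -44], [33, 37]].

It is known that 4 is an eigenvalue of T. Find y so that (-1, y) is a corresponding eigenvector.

1

We need (T - 4I)v = 0.
T - 4I = [[-44, -44], [33, 33]].
Row 1: (-44)·-1 + (-44)·y = 0
Row 2: (33)·-1 + (33)·y = 0
Solving gives y = 1.
Check: T·(-1, 1) = (-4, 4) = 4·(-1, 1).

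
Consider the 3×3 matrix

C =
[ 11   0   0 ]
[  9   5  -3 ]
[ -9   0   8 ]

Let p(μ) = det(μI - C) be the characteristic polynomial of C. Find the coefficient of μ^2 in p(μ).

The coefficient of μ^2 of det(μI - C) is −trace(C).
trace(C) = (11) + (5) + (8) = 24, so the coefficient is -24.

-24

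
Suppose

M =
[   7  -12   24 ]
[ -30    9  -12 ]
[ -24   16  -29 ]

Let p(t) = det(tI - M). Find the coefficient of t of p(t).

7

p(t) = t^3 + 13t^2 + 7t - 165.
The coefficient of t is 7.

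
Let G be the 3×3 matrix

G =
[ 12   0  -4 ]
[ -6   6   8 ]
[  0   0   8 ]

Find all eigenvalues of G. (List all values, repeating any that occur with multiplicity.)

6, 8, 12

Compute the characteristic polynomial p(λ) = det(λI - G).
Cofactor expansion gives p(λ) = λ^3 - 26λ^2 + 216λ - 576.
Try λ = 12: p(12) = 0, so 12 is a root.
Dividing by (λ - 12) leaves λ^2 - 14λ + 48.
The quadratic factors as (λ - 6)·(λ - 8).
Eigenvalues: 6, 8, 12.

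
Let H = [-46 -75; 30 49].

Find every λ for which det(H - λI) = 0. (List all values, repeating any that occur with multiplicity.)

-1, 4

det(H - sI) = (-46 - s)(49 - s) - (-75)·(30) = s^2 - 3s - 4.
This factors as (s + 1)·(s - 4) = 0.
Eigenvalues: -1, 4.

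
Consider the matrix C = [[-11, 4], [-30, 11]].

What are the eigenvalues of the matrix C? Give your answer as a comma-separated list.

-1, 1

det(C - lambda·I) = (-11 - lambda)(11 - lambda) - (4)·(-30) = lambda^2 - 1.
This factors as (lambda + 1)·(lambda - 1) = 0.
Eigenvalues: -1, 1.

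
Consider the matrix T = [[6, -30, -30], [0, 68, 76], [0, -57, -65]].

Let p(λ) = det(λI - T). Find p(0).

p(0) = det(0·I − T) = det(−T) = (−1)^3·det(T).
det(T) = -528, so p(0) = 528.

528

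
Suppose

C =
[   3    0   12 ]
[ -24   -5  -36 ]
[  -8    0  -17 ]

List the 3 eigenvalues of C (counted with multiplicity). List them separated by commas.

Set up det(λI - C) = 0.
Expanding along the first row, p(λ) = λ^3 + 19λ^2 + 115λ + 225.
Try λ = -9: p(-9) = 0, so -9 is a root.
Dividing by (λ + 9) leaves λ^2 + 10λ + 25.
The quadratic factor is (λ + 5)^2.
Eigenvalues: -9, -5, -5.

-9, -5, -5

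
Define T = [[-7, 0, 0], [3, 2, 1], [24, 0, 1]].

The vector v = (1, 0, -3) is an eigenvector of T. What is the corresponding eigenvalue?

-7

Compute Tv: T·(1, 0, -3) = (-7, 0, 21).
Since Tv = λv, compare component 1: -7 = λ·1, so λ = -7.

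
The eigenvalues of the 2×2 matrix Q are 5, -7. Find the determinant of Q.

-35

det(Q) is the product of the eigenvalues: (5) · (-7) = -35.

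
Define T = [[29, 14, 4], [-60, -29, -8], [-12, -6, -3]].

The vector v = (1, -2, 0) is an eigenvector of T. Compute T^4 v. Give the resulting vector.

First find the eigenvalue: Tv = (1, -2, 0) = 1·(1, -2, 0), so λ = 1.
Then T^4 v = λ^4·v = 1^4·(1, -2, 0) = 1·(1, -2, 0) = (1, -2, 0).

(1, -2, 0)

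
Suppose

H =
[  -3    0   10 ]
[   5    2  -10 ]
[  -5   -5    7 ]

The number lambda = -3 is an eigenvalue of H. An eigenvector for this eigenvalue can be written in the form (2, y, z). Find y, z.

-2, 0

We need (H + 3I)v = 0.
H + 3I = [[0, 0, 10], [5, 5, -10], [-5, -5, 10]].
Row 1: (0)·2 + (0)·y + (10)·z = 0
Row 2: (5)·2 + (5)·y + (-10)·z = 0
Row 3: (-5)·2 + (-5)·y + (10)·z = 0
Solving gives y = -2, z = 0.
Check: H·(2, -2, 0) = (-6, 6, 0) = -3·(2, -2, 0).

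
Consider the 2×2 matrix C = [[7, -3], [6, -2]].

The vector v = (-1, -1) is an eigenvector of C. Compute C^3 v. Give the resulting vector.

(-64, -64)

First find the eigenvalue: Cv = (-4, -4) = 4·(-1, -1), so λ = 4.
Then C^3 v = λ^3·v = 4^3·(-1, -1) = 64·(-1, -1) = (-64, -64).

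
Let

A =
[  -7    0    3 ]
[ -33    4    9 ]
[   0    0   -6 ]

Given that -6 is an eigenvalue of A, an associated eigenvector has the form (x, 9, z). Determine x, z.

3, 1

We need (A + 6I)v = 0.
A + 6I = [[-1, 0, 3], [-33, 10, 9], [0, 0, 0]].
Row 1: (-1)·x + (0)·9 + (3)·z = 0
Row 2: (-33)·x + (10)·9 + (9)·z = 0
Row 3: (0)·x + (0)·9 + (0)·z = 0
Solving gives x = 3, z = 1.
Check: A·(3, 9, 1) = (-18, -54, -6) = -6·(3, 9, 1).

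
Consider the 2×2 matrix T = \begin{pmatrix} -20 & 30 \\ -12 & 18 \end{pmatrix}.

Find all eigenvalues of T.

det(T - λI) = (-20 - λ)(18 - λ) - (30)·(-12) = λ^2 + 2λ.
This factors as (λ + 2)·λ = 0.
Eigenvalues: -2, 0.

-2, 0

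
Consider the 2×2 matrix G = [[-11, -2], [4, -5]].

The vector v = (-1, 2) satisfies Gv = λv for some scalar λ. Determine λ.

Compute Gv: G·(-1, 2) = (7, -14).
Since Gv = λv, compare component 1: 7 = λ·-1, so λ = -7.

-7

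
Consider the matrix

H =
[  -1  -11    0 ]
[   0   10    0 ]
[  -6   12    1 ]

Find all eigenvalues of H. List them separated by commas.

Compute the characteristic polynomial p(μ) = det(μI - H).
Expanding the 3×3 determinant: p(μ) = μ^3 - 10μ^2 - μ + 10.
Rational-root test: μ = 1 gives p(1) = 0.
Dividing by (μ - 1) leaves μ^2 - 9μ - 10.
The quadratic factors as (μ + 1)·(μ - 10).
Eigenvalues: -1, 1, 10.

-1, 1, 10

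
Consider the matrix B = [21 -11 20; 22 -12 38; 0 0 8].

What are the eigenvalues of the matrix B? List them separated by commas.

-1, 8, 10

Compute the characteristic polynomial p(μ) = det(μI - B).
Cofactor expansion gives p(μ) = μ^3 - 17μ^2 + 62μ + 80.
Try μ = 8: p(8) = 0, so 8 is a root.
Dividing by (μ - 8) leaves μ^2 - 9μ - 10.
The quadratic factors as (μ + 1)·(μ - 10).
Eigenvalues: -1, 8, 10.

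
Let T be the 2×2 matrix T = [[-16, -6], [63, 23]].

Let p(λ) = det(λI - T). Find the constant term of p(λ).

p(λ) = λ^2 - 7λ + 10.
The constant term is 10.

10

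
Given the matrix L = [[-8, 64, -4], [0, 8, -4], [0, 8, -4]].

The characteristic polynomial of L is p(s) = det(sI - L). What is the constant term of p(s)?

p(s) = s^3 + 4s^2 - 32s.
The constant term is 0.

0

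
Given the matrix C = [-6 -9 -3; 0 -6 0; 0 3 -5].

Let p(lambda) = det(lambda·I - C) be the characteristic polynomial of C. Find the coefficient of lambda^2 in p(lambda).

The coefficient of lambda^2 of det(lambda·I - C) is −trace(C).
trace(C) = (-6) + (-6) + (-5) = -17, so the coefficient is 17.

17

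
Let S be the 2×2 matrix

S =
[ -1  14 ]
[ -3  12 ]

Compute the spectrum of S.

5, 6

det(S - λI) = (-1 - λ)(12 - λ) - (14)·(-3) = λ^2 - 11λ + 30.
This factors as (λ - 5)·(λ - 6) = 0.
Eigenvalues: 5, 6.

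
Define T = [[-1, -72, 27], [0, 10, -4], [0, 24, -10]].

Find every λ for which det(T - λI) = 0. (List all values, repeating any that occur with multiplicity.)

Compute the characteristic polynomial p(s) = det(sI - T).
Cofactor expansion gives p(s) = s^3 + s^2 - 4s - 4.
Try s = -1: p(-1) = 0, so -1 is a root.
Factor out (s + 1): p(s) = (s + 1)·(s^2 - 4).
The quadratic factors as (s + 2)·(s - 2).
Eigenvalues: -2, -1, 2.

-2, -1, 2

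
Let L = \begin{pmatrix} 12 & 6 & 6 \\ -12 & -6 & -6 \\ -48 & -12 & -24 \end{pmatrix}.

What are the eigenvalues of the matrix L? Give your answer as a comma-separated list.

Set up det(μI - L) = 0.
Cofactor expansion gives p(μ) = μ^3 + 18μ^2 + 72μ.
Rational-root test: μ = -6 gives p(-6) = 0.
Factor out (μ + 6): p(μ) = (μ + 6)·(μ^2 + 12μ).
The quadratic factors as (μ + 12)·μ.
Eigenvalues: -12, -6, 0.

-12, -6, 0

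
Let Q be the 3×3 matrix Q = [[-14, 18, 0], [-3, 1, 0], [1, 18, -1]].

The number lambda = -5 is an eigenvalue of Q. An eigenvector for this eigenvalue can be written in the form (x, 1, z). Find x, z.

We need (Q + 5I)v = 0.
Q + 5I = [[-9, 18, 0], [-3, 6, 0], [1, 18, 4]].
Row 1: (-9)·x + (18)·1 + (0)·z = 0
Row 2: (-3)·x + (6)·1 + (0)·z = 0
Row 3: (1)·x + (18)·1 + (4)·z = 0
Solving gives x = 2, z = -5.
Check: Q·(2, 1, -5) = (-10, -5, 25) = -5·(2, 1, -5).

2, -5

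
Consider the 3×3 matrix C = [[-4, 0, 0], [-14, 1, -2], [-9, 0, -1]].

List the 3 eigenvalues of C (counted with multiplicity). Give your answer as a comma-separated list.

-4, -1, 1

The characteristic polynomial is p(lambda) = det(lambda·I - C).
Cofactor expansion gives p(lambda) = lambda^3 + 4·lambda^2 - lambda - 4.
Try lambda = -1: p(-1) = 0, so -1 is a root.
Factor out (lambda + 1): p(lambda) = (lambda + 1)·(lambda^2 + 3·lambda - 4).
The quadratic factors as (lambda + 4)·(lambda - 1).
Eigenvalues: -4, -1, 1.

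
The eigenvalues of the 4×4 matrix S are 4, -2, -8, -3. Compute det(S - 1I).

-324

If S has eigenvalues 4, -2, -8, -3, then S - 1I has eigenvalues 3, -3, -9, -4.
det(S - 1I) = (3) · (-3) · (-9) · (-4) = -324.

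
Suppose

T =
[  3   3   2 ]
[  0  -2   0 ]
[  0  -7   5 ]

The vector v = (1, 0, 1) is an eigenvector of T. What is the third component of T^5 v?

First find the eigenvalue: Tv = (5, 0, 5) = 5·(1, 0, 1), so λ = 5.
Then T^5 v = λ^5·v = 5^5·(1, 0, 1) = 3125·(1, 0, 1) = (3125, 0, 3125).

3125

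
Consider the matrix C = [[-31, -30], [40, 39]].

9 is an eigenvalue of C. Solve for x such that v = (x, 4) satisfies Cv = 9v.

We need (C - 9I)v = 0.
C - 9I = [[-40, -30], [40, 30]].
Row 1: (-40)·x + (-30)·4 = 0
Row 2: (40)·x + (30)·4 = 0
Solving gives x = -3.
Check: C·(-3, 4) = (-27, 36) = 9·(-3, 4).

-3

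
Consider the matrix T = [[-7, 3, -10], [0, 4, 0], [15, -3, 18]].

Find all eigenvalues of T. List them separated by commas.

The characteristic polynomial is p(s) = det(sI - T).
Expanding the 3×3 determinant: p(s) = s^3 - 15s^2 + 68s - 96.
Rational-root test: s = 3 gives p(3) = 0.
Factor out (s - 3): p(s) = (s - 3)·(s^2 - 12s + 32).
The quadratic factors as (s - 4)·(s - 8).
Eigenvalues: 3, 4, 8.

3, 4, 8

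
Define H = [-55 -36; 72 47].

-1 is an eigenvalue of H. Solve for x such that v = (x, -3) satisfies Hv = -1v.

We need (H + 1I)v = 0.
H + 1I = [[-54, -36], [72, 48]].
Row 1: (-54)·x + (-36)·-3 = 0
Row 2: (72)·x + (48)·-3 = 0
Solving gives x = 2.
Check: H·(2, -3) = (-2, 3) = -1·(2, -3).

2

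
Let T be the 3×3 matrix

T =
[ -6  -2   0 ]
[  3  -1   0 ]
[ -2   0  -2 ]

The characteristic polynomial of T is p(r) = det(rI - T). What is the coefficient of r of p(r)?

26

p(r) = r^3 + 9r^2 + 26r + 24.
The coefficient of r is 26.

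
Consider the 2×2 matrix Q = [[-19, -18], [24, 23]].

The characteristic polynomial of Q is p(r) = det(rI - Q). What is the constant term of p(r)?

p(r) = r^2 - 4r - 5.
The constant term is -5.

-5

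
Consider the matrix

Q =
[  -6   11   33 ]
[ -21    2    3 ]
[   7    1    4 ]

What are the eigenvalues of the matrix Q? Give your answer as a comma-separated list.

Compute the characteristic polynomial p(lambda) = det(lambda·I - Q).
Expanding along the first row, p(lambda) = lambda^3 - 31·lambda + 30.
Since p(1) = 0, lambda = 1 is a root.
Factor out (lambda - 1): p(lambda) = (lambda - 1)·(lambda^2 + lambda - 30).
The quadratic factors as (lambda + 6)·(lambda - 5).
Eigenvalues: -6, 1, 5.

-6, 1, 5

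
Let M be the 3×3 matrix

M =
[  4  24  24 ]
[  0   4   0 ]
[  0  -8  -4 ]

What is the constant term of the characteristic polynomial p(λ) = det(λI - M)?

p(0) = det(0·I − M) = det(−M) = (−1)^3·det(M).
det(M) = -64, so p(0) = 64.

64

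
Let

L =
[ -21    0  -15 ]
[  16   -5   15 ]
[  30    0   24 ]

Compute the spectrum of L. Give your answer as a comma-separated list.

-6, -5, 9

Set up det(λI - L) = 0.
Expanding the 3×3 determinant: p(λ) = λ^3 + 2λ^2 - 69λ - 270.
Try λ = -5: p(-5) = 0, so -5 is a root.
Factor out (λ + 5): p(λ) = (λ + 5)·(λ^2 - 3λ - 54).
The quadratic factors as (λ + 6)·(λ - 9).
Eigenvalues: -6, -5, 9.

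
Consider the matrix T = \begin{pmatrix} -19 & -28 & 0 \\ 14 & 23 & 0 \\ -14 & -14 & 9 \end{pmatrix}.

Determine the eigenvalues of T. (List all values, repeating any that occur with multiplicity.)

-5, 9, 9

Set up det(λI - T) = 0.
Expanding the 3×3 determinant: p(λ) = λ^3 - 13λ^2 - 9λ + 405.
Try λ = -5: p(-5) = 0, so -5 is a root.
Factor out (λ + 5): p(λ) = (λ + 5)·(λ^2 - 18λ + 81).
The quadratic factor is (λ - 9)^2.
Eigenvalues: -5, 9, 9.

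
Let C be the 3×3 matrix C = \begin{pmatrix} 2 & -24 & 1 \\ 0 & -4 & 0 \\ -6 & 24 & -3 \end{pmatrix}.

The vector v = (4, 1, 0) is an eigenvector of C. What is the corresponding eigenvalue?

Compute Cv: C·(4, 1, 0) = (-16, -4, 0).
Since Cv = λv, compare component 1: -16 = λ·4, so λ = -4.

-4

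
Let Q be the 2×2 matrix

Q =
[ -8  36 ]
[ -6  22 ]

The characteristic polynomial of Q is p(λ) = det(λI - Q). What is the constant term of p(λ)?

p(λ) = λ^2 - 14λ + 40.
The constant term is 40.

40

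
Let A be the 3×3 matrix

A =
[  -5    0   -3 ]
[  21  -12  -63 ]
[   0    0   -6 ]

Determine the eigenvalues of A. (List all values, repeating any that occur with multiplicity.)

-12, -6, -5

The characteristic polynomial is p(λ) = det(λI - A).
Cofactor expansion gives p(λ) = λ^3 + 23λ^2 + 162λ + 360.
Rational-root test: λ = -6 gives p(-6) = 0.
Factor out (λ + 6): p(λ) = (λ + 6)·(λ^2 + 17λ + 60).
The quadratic factors as (λ + 12)·(λ + 5).
Eigenvalues: -12, -6, -5.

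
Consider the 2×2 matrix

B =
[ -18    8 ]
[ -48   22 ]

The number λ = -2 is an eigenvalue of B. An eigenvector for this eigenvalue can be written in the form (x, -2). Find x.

We need (B + 2I)v = 0.
B + 2I = [[-16, 8], [-48, 24]].
Row 1: (-16)·x + (8)·-2 = 0
Row 2: (-48)·x + (24)·-2 = 0
Solving gives x = -1.
Check: B·(-1, -2) = (2, 4) = -2·(-1, -2).

-1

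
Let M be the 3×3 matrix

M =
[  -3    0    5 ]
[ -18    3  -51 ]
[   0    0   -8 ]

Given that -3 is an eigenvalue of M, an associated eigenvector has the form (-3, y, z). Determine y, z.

We need (M + 3I)v = 0.
M + 3I = [[0, 0, 5], [-18, 6, -51], [0, 0, -5]].
Row 1: (0)·-3 + (0)·y + (5)·z = 0
Row 2: (-18)·-3 + (6)·y + (-51)·z = 0
Row 3: (0)·-3 + (0)·y + (-5)·z = 0
Solving gives y = -9, z = 0.
Check: M·(-3, -9, 0) = (9, 27, 0) = -3·(-3, -9, 0).

-9, 0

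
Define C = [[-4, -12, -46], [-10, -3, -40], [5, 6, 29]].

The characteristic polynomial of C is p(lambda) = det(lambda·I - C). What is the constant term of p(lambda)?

p(lambda) = lambda^3 - 22·lambda^2 + 159·lambda - 378.
The constant term is -378.

-378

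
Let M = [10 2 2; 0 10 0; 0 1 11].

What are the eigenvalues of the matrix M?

Compute the characteristic polynomial p(r) = det(rI - M).
Cofactor expansion gives p(r) = r^3 - 31r^2 + 320r - 1100.
Try r = 11: p(11) = 0, so 11 is a root.
Dividing by (r - 11) leaves r^2 - 20r + 100.
The quadratic factor is (r - 10)^2.
Eigenvalues: 10, 10, 11.

10, 10, 11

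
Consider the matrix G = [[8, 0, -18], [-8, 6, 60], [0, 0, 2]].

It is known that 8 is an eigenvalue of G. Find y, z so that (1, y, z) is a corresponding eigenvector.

We need (G - 8I)v = 0.
G - 8I = [[0, 0, -18], [-8, -2, 60], [0, 0, -6]].
Row 1: (0)·1 + (0)·y + (-18)·z = 0
Row 2: (-8)·1 + (-2)·y + (60)·z = 0
Row 3: (0)·1 + (0)·y + (-6)·z = 0
Solving gives y = -4, z = 0.
Check: G·(1, -4, 0) = (8, -32, 0) = 8·(1, -4, 0).

-4, 0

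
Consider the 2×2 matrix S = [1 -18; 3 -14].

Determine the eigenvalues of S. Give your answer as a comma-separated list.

det(S - sI) = (1 - s)(-14 - s) - (-18)·(3) = s^2 + 13s + 40.
This factors as (s + 8)·(s + 5) = 0.
Eigenvalues: -8, -5.

-8, -5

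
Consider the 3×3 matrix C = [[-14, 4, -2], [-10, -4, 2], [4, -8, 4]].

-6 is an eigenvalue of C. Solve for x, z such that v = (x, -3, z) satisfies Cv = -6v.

We need (C + 6I)v = 0.
C + 6I = [[-8, 4, -2], [-10, 2, 2], [4, -8, 10]].
Row 1: (-8)·x + (4)·-3 + (-2)·z = 0
Row 2: (-10)·x + (2)·-3 + (2)·z = 0
Row 3: (4)·x + (-8)·-3 + (10)·z = 0
Solving gives x = -1, z = -2.
Check: C·(-1, -3, -2) = (6, 18, 12) = -6·(-1, -3, -2).

-1, -2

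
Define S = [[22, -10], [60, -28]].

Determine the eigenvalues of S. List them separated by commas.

-8, 2

det(S - λI) = (22 - λ)(-28 - λ) - (-10)·(60) = λ^2 + 6λ - 16.
This factors as (λ + 8)·(λ - 2) = 0.
Eigenvalues: -8, 2.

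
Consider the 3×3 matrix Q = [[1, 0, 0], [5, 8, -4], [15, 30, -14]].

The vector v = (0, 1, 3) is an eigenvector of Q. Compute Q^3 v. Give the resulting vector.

First find the eigenvalue: Qv = (0, -4, -12) = -4·(0, 1, 3), so λ = -4.
Then Q^3 v = λ^3·v = (-4)^3·(0, 1, 3) = -64·(0, 1, 3) = (0, -64, -192).

(0, -64, -192)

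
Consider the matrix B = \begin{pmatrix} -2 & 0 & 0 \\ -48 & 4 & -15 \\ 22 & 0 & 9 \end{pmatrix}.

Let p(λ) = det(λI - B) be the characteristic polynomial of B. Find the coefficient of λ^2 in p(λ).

-11

The coefficient of λ^2 of det(λI - B) is −trace(B).
trace(B) = (-2) + (4) + (9) = 11, so the coefficient is -11.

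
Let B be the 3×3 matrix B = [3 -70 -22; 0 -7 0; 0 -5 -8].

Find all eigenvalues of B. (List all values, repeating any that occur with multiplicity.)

-8, -7, 3

Set up det(λI - B) = 0.
Expanding along the first row, p(λ) = λ^3 + 12λ^2 + 11λ - 168.
Since p(3) = 0, λ = 3 is a root.
Factor out (λ - 3): p(λ) = (λ - 3)·(λ^2 + 15λ + 56).
The quadratic factors as (λ + 8)·(λ + 7).
Eigenvalues: -8, -7, 3.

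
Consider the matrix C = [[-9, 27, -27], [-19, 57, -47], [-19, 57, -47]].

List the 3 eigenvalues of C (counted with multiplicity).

-9, 0, 10

Compute the characteristic polynomial p(t) = det(tI - C).
Expanding along the first row, p(t) = t^3 - t^2 - 90t.
Rational-root test: t = 0 gives p(0) = 0.
Dividing by t leaves t^2 - t - 90.
The quadratic factors as (t + 9)·(t - 10).
Eigenvalues: -9, 0, 10.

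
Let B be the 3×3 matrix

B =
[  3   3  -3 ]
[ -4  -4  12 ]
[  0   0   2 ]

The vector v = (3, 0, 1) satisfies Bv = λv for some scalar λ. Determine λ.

2

Compute Bv: B·(3, 0, 1) = (6, 0, 2).
Since Bv = λv, compare component 1: 6 = λ·3, so λ = 2.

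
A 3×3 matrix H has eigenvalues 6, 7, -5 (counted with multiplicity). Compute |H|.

-210

det(H) is the product of the eigenvalues: (6) · (7) · (-5) = -210.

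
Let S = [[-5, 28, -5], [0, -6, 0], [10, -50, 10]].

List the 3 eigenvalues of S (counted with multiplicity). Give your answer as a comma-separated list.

Compute the characteristic polynomial p(s) = det(sI - S).
Expanding the 3×3 determinant: p(s) = s^3 + s^2 - 30s.
Since p(0) = 0, s = 0 is a root.
Factor out s: p(s) = s·(s^2 + s - 30).
The quadratic factors as (s + 6)·(s - 5).
Eigenvalues: -6, 0, 5.

-6, 0, 5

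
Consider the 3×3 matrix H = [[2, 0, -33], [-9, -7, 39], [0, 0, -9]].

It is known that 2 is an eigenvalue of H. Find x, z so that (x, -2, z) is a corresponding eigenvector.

We need (H - 2I)v = 0.
H - 2I = [[0, 0, -33], [-9, -9, 39], [0, 0, -11]].
Row 1: (0)·x + (0)·-2 + (-33)·z = 0
Row 2: (-9)·x + (-9)·-2 + (39)·z = 0
Row 3: (0)·x + (0)·-2 + (-11)·z = 0
Solving gives x = 2, z = 0.
Check: H·(2, -2, 0) = (4, -4, 0) = 2·(2, -2, 0).

2, 0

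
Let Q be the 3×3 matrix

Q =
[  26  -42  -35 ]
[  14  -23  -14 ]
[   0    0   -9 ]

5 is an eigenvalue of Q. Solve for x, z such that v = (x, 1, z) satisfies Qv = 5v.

We need (Q - 5I)v = 0.
Q - 5I = [[21, -42, -35], [14, -28, -14], [0, 0, -14]].
Row 1: (21)·x + (-42)·1 + (-35)·z = 0
Row 2: (14)·x + (-28)·1 + (-14)·z = 0
Row 3: (0)·x + (0)·1 + (-14)·z = 0
Solving gives x = 2, z = 0.
Check: Q·(2, 1, 0) = (10, 5, 0) = 5·(2, 1, 0).

2, 0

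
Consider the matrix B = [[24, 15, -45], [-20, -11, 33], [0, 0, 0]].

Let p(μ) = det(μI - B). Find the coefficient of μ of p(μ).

p(μ) = μ^3 - 13μ^2 + 36μ.
The coefficient of μ is 36.

36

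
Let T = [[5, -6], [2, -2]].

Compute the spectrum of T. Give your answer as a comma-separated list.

1, 2

det(T - λI) = (5 - λ)(-2 - λ) - (-6)·(2) = λ^2 - 3λ + 2.
This factors as (λ - 1)·(λ - 2) = 0.
Eigenvalues: 1, 2.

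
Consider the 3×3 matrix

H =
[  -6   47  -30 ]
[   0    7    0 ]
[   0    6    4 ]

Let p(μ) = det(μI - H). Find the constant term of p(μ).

p(μ) = μ^3 - 5μ^2 - 38μ + 168.
The constant term is 168.

168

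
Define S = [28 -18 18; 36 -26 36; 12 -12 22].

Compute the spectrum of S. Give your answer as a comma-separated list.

4, 10, 10

Set up det(μI - S) = 0.
Expanding along the first row, p(μ) = μ^3 - 24μ^2 + 180μ - 400.
Try μ = 4: p(4) = 0, so 4 is a root.
Factor out (μ - 4): p(μ) = (μ - 4)·(μ^2 - 20μ + 100).
The quadratic factor is (μ - 10)^2.
Eigenvalues: 4, 10, 10.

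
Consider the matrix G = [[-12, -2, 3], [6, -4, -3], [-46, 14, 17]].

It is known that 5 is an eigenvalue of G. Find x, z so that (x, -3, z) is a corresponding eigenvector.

We need (G - 5I)v = 0.
G - 5I = [[-17, -2, 3], [6, -9, -3], [-46, 14, 12]].
Row 1: (-17)·x + (-2)·-3 + (3)·z = 0
Row 2: (6)·x + (-9)·-3 + (-3)·z = 0
Row 3: (-46)·x + (14)·-3 + (12)·z = 0
Solving gives x = 3, z = 15.
Check: G·(3, -3, 15) = (15, -15, 75) = 5·(3, -3, 15).

3, 15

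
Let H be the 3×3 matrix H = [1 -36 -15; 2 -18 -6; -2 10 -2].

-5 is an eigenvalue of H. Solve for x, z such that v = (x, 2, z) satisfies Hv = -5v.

We need (H + 5I)v = 0.
H + 5I = [[6, -36, -15], [2, -13, -6], [-2, 10, 3]].
Row 1: (6)·x + (-36)·2 + (-15)·z = 0
Row 2: (2)·x + (-13)·2 + (-6)·z = 0
Row 3: (-2)·x + (10)·2 + (3)·z = 0
Solving gives x = 7, z = -2.
Check: H·(7, 2, -2) = (-35, -10, 10) = -5·(7, 2, -2).

7, -2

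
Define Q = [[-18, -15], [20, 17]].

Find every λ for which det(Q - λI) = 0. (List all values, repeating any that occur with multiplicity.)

det(Q - λI) = (-18 - λ)(17 - λ) - (-15)·(20) = λ^2 + λ - 6.
This factors as (λ + 3)·(λ - 2) = 0.
Eigenvalues: -3, 2.

-3, 2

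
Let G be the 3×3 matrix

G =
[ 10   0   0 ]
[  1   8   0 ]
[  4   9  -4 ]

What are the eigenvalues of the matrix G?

G is lower triangular, so its eigenvalues are the diagonal entries.
Diagonal: 10, 8, -4.

-4, 8, 10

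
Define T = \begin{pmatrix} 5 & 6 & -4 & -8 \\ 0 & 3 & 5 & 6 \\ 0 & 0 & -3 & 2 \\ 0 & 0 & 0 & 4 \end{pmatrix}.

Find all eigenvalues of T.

T is upper triangular, so its eigenvalues are the diagonal entries.
Diagonal: 5, 3, -3, 4.

-3, 3, 4, 5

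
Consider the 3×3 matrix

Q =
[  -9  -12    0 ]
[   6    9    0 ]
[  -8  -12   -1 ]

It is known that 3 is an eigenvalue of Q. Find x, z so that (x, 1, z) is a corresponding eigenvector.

We need (Q - 3I)v = 0.
Q - 3I = [[-12, -12, 0], [6, 6, 0], [-8, -12, -4]].
Row 1: (-12)·x + (-12)·1 + (0)·z = 0
Row 2: (6)·x + (6)·1 + (0)·z = 0
Row 3: (-8)·x + (-12)·1 + (-4)·z = 0
Solving gives x = -1, z = -1.
Check: Q·(-1, 1, -1) = (-3, 3, -3) = 3·(-1, 1, -1).

-1, -1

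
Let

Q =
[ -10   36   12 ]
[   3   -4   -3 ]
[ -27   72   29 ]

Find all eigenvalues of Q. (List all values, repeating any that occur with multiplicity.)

Set up det(sI - Q) = 0.
Cofactor expansion gives p(s) = s^3 - 15s^2 + 66s - 80.
Since p(5) = 0, s = 5 is a root.
Dividing by (s - 5) leaves s^2 - 10s + 16.
The quadratic factors as (s - 2)·(s - 8).
Eigenvalues: 2, 5, 8.

2, 5, 8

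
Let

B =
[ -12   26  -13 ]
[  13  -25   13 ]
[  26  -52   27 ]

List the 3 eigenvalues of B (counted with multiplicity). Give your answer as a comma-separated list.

Set up det(lambda·I - B) = 0.
Cofactor expansion gives p(lambda) = lambda^3 + 10·lambda^2 - 23·lambda + 12.
Rational-root test: lambda = -12 gives p(-12) = 0.
Factor out (lambda + 12): p(lambda) = (lambda + 12)·(lambda^2 - 2·lambda + 1).
The quadratic factor is (lambda - 1)^2.
Eigenvalues: -12, 1, 1.

-12, 1, 1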